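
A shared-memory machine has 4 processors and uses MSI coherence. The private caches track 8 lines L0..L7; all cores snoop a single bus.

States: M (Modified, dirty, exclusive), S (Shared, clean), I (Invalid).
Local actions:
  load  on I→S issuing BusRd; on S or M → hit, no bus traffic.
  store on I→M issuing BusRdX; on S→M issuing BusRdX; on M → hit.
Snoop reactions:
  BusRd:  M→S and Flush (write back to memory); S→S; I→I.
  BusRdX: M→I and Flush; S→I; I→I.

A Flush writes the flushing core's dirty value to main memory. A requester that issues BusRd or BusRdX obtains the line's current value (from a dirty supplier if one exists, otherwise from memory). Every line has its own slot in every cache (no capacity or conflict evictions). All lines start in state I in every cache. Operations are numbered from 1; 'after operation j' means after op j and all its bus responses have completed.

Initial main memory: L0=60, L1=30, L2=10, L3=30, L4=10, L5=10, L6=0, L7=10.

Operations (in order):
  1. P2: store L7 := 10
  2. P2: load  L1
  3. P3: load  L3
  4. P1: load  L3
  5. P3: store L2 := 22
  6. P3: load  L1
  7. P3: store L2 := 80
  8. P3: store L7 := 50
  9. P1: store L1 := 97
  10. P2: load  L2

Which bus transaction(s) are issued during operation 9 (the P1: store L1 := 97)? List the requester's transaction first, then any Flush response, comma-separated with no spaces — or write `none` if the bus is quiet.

bus = BusRdX

step 1: P2: store L7 := 10  ⟶  IIMI  (L7)  txn=BusRdX  M[L7]=10
step 2: P2: load  L1  ⟶  IISI  (L1)  txn=BusRd  M[L1]=30
step 3: P3: load  L3  ⟶  IIIS  (L3)  txn=BusRd  M[L3]=30
step 4: P1: load  L3  ⟶  ISIS  (L3)  txn=BusRd  M[L3]=30
step 5: P3: store L2 := 22  ⟶  IIIM  (L2)  txn=BusRdX  M[L2]=10
step 6: P3: load  L1  ⟶  IISS  (L1)  txn=BusRd  M[L1]=30
step 7: P3: store L2 := 80  ⟶  IIIM  (L2)  txn=∅  M[L2]=10
step 8: P3: store L7 := 50  ⟶  IIIM  (L7)  txn=BusRdX+Flush  M[L7]=10
step 9: P1: store L1 := 97  ⟶  IMII  (L1)  txn=BusRdX  M[L1]=30
step 10: P2: load  L2  ⟶  IISS  (L2)  txn=BusRd+Flush  M[L2]=80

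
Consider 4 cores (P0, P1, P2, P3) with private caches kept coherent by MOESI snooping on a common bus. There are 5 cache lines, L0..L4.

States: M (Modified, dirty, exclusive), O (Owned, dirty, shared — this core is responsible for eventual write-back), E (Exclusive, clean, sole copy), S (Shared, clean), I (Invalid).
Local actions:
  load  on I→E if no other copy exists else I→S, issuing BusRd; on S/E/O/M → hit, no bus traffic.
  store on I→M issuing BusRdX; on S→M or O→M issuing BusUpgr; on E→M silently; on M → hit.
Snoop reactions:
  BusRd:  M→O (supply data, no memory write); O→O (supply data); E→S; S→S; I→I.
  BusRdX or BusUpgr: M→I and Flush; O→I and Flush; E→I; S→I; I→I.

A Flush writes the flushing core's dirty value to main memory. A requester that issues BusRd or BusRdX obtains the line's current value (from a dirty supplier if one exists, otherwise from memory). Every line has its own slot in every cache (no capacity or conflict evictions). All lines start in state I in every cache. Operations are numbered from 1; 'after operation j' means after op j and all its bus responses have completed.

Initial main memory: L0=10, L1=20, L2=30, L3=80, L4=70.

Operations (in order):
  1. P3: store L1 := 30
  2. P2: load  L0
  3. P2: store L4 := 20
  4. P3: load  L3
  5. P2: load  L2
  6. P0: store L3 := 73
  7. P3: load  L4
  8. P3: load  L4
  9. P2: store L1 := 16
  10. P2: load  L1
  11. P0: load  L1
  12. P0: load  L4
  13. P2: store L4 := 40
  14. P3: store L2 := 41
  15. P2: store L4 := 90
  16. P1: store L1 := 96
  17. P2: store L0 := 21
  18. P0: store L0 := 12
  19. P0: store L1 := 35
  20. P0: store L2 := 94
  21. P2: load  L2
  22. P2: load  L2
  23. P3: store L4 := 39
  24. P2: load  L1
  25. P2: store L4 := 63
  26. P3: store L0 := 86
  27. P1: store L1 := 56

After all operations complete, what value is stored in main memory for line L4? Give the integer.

memory[L4] = 39

1. P3: store L1 := 30  bus=[BusRdX]  L1: P0=I P1=I P2=I P3=M  mem[L1]=20
2. P2: load  L0  bus=[BusRd]  L0: P0=I P1=I P2=E P3=I  mem[L0]=10
3. P2: store L4 := 20  bus=[BusRdX]  L4: P0=I P1=I P2=M P3=I  mem[L4]=70
4. P3: load  L3  bus=[BusRd]  L3: P0=I P1=I P2=I P3=E  mem[L3]=80
5. P2: load  L2  bus=[BusRd]  L2: P0=I P1=I P2=E P3=I  mem[L2]=30
6. P0: store L3 := 73  bus=[BusRdX]  L3: P0=M P1=I P2=I P3=I  mem[L3]=80
7. P3: load  L4  bus=[BusRd]  L4: P0=I P1=I P2=O P3=S  mem[L4]=70
8. P3: load  L4  bus=[-]  L4: P0=I P1=I P2=O P3=S  mem[L4]=70
9. P2: store L1 := 16  bus=[BusRdX,Flush]  L1: P0=I P1=I P2=M P3=I  mem[L1]=30
10. P2: load  L1  bus=[-]  L1: P0=I P1=I P2=M P3=I  mem[L1]=30
11. P0: load  L1  bus=[BusRd]  L1: P0=S P1=I P2=O P3=I  mem[L1]=30
12. P0: load  L4  bus=[BusRd]  L4: P0=S P1=I P2=O P3=S  mem[L4]=70
13. P2: store L4 := 40  bus=[BusUpgr]  L4: P0=I P1=I P2=M P3=I  mem[L4]=70
14. P3: store L2 := 41  bus=[BusRdX]  L2: P0=I P1=I P2=I P3=M  mem[L2]=30
15. P2: store L4 := 90  bus=[-]  L4: P0=I P1=I P2=M P3=I  mem[L4]=70
16. P1: store L1 := 96  bus=[BusRdX,Flush]  L1: P0=I P1=M P2=I P3=I  mem[L1]=16
17. P2: store L0 := 21  bus=[-]  L0: P0=I P1=I P2=M P3=I  mem[L0]=10
18. P0: store L0 := 12  bus=[BusRdX,Flush]  L0: P0=M P1=I P2=I P3=I  mem[L0]=21
19. P0: store L1 := 35  bus=[BusRdX,Flush]  L1: P0=M P1=I P2=I P3=I  mem[L1]=96
20. P0: store L2 := 94  bus=[BusRdX,Flush]  L2: P0=M P1=I P2=I P3=I  mem[L2]=41
21. P2: load  L2  bus=[BusRd]  L2: P0=O P1=I P2=S P3=I  mem[L2]=41
22. P2: load  L2  bus=[-]  L2: P0=O P1=I P2=S P3=I  mem[L2]=41
23. P3: store L4 := 39  bus=[BusRdX,Flush]  L4: P0=I P1=I P2=I P3=M  mem[L4]=90
24. P2: load  L1  bus=[BusRd]  L1: P0=O P1=I P2=S P3=I  mem[L1]=96
25. P2: store L4 := 63  bus=[BusRdX,Flush]  L4: P0=I P1=I P2=M P3=I  mem[L4]=39
26. P3: store L0 := 86  bus=[BusRdX,Flush]  L0: P0=I P1=I P2=I P3=M  mem[L0]=12
27. P1: store L1 := 56  bus=[BusRdX,Flush]  L1: P0=I P1=M P2=I P3=I  mem[L1]=35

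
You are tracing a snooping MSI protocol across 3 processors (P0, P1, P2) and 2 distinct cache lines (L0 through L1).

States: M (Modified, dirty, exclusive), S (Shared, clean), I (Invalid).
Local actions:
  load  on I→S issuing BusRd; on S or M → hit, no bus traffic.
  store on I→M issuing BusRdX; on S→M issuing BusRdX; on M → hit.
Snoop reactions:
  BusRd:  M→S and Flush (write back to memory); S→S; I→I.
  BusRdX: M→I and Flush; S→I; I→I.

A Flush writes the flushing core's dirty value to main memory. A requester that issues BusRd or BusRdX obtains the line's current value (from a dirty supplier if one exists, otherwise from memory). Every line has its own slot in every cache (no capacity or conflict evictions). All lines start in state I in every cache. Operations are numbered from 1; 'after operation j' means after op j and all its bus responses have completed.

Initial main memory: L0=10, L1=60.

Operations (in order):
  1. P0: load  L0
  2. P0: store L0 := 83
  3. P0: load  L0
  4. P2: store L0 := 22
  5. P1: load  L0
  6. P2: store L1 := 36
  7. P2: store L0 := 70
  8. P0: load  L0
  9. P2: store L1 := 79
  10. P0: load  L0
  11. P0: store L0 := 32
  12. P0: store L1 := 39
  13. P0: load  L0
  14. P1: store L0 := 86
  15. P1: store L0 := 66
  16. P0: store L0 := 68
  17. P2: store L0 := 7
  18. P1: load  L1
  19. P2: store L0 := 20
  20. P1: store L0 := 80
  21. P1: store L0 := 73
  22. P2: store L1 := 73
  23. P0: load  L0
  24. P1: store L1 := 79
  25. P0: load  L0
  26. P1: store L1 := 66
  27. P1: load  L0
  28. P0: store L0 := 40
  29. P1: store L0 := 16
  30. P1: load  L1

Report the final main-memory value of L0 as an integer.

[1] P0: load  L0 | P0:S(10), P1:I, P2:I | bus: BusRd
[2] P0: store L0 := 83 | P0:M(83), P1:I, P2:I | bus: BusRdX
[3] P0: load  L0 | P0:M(83), P1:I, P2:I | bus: none
[4] P2: store L0 := 22 | P0:I, P1:I, P2:M(22) | bus: BusRdX,Flush
[5] P1: load  L0 | P0:I, P1:S(22), P2:S(22) | bus: BusRd,Flush
[6] P2: store L1 := 36 | P0:I, P1:I, P2:M(36) | bus: BusRdX
[7] P2: store L0 := 70 | P0:I, P1:I, P2:M(70) | bus: BusRdX
[8] P0: load  L0 | P0:S(70), P1:I, P2:S(70) | bus: BusRd,Flush
[9] P2: store L1 := 79 | P0:I, P1:I, P2:M(79) | bus: none
[10] P0: load  L0 | P0:S(70), P1:I, P2:S(70) | bus: none
[11] P0: store L0 := 32 | P0:M(32), P1:I, P2:I | bus: BusRdX
[12] P0: store L1 := 39 | P0:M(39), P1:I, P2:I | bus: BusRdX,Flush
[13] P0: load  L0 | P0:M(32), P1:I, P2:I | bus: none
[14] P1: store L0 := 86 | P0:I, P1:M(86), P2:I | bus: BusRdX,Flush
[15] P1: store L0 := 66 | P0:I, P1:M(66), P2:I | bus: none
[16] P0: store L0 := 68 | P0:M(68), P1:I, P2:I | bus: BusRdX,Flush
[17] P2: store L0 := 7 | P0:I, P1:I, P2:M(7) | bus: BusRdX,Flush
[18] P1: load  L1 | P0:S(39), P1:S(39), P2:I | bus: BusRd,Flush
[19] P2: store L0 := 20 | P0:I, P1:I, P2:M(20) | bus: none
[20] P1: store L0 := 80 | P0:I, P1:M(80), P2:I | bus: BusRdX,Flush
[21] P1: store L0 := 73 | P0:I, P1:M(73), P2:I | bus: none
[22] P2: store L1 := 73 | P0:I, P1:I, P2:M(73) | bus: BusRdX
[23] P0: load  L0 | P0:S(73), P1:S(73), P2:I | bus: BusRd,Flush
[24] P1: store L1 := 79 | P0:I, P1:M(79), P2:I | bus: BusRdX,Flush
[25] P0: load  L0 | P0:S(73), P1:S(73), P2:I | bus: none
[26] P1: store L1 := 66 | P0:I, P1:M(66), P2:I | bus: none
[27] P1: load  L0 | P0:S(73), P1:S(73), P2:I | bus: none
[28] P0: store L0 := 40 | P0:M(40), P1:I, P2:I | bus: BusRdX
[29] P1: store L0 := 16 | P0:I, P1:M(16), P2:I | bus: BusRdX,Flush
[30] P1: load  L1 | P0:I, P1:M(66), P2:I | bus: none

memory[L0] = 40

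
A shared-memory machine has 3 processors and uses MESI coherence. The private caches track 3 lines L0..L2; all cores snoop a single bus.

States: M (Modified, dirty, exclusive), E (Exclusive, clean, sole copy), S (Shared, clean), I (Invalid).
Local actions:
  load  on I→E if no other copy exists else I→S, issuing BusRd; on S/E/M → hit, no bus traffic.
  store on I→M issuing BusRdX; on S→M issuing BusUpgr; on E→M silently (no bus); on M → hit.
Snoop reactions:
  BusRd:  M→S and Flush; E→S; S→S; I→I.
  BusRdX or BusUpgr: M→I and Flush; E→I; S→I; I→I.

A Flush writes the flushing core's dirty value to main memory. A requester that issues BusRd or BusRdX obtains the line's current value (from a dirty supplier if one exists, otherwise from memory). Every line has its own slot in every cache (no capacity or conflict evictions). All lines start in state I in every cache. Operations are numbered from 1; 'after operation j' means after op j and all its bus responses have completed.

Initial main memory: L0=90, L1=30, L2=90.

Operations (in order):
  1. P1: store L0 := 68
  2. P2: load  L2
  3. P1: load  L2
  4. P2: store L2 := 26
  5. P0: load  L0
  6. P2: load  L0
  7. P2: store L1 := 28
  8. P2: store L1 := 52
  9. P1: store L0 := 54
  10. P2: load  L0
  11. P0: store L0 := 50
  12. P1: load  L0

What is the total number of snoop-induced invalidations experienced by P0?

[1] P1: store L0 := 68 | P0:I, P1:M(68), P2:I | bus: BusRdX
[2] P2: load  L2 | P0:I, P1:I, P2:E(90) | bus: BusRd
[3] P1: load  L2 | P0:I, P1:S(90), P2:S(90) | bus: BusRd
[4] P2: store L2 := 26 | P0:I, P1:I, P2:M(26) | bus: BusUpgr
[5] P0: load  L0 | P0:S(68), P1:S(68), P2:I | bus: BusRd,Flush
[6] P2: load  L0 | P0:S(68), P1:S(68), P2:S(68) | bus: BusRd
[7] P2: store L1 := 28 | P0:I, P1:I, P2:M(28) | bus: BusRdX
[8] P2: store L1 := 52 | P0:I, P1:I, P2:M(52) | bus: none
[9] P1: store L0 := 54 | P0:I, P1:M(54), P2:I | bus: BusUpgr
[10] P2: load  L0 | P0:I, P1:S(54), P2:S(54) | bus: BusRd,Flush
[11] P0: store L0 := 50 | P0:M(50), P1:I, P2:I | bus: BusRdX
[12] P1: load  L0 | P0:S(50), P1:S(50), P2:I | bus: BusRd,Flush

invalidations = 1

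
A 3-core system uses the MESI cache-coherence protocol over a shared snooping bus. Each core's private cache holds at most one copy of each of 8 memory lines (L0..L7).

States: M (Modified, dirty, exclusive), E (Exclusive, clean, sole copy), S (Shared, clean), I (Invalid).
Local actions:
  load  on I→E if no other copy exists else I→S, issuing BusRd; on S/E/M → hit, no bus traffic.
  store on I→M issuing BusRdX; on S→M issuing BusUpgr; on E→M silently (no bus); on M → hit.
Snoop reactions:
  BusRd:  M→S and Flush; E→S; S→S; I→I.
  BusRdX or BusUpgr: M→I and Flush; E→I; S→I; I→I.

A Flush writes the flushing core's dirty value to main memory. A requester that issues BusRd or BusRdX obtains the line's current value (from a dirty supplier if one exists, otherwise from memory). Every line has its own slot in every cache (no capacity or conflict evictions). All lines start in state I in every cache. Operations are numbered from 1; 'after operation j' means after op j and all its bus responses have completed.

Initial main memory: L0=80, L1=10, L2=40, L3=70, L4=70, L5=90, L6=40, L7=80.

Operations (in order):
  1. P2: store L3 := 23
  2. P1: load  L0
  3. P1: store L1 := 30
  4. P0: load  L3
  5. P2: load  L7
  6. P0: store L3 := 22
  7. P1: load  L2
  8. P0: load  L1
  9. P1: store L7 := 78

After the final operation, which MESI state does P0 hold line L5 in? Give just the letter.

state = I

1. P2: store L3 := 23  bus=[BusRdX]  L3: P0=I P1=I P2=M  mem[L3]=70
2. P1: load  L0  bus=[BusRd]  L0: P0=I P1=E P2=I  mem[L0]=80
3. P1: store L1 := 30  bus=[BusRdX]  L1: P0=I P1=M P2=I  mem[L1]=10
4. P0: load  L3  bus=[BusRd,Flush]  L3: P0=S P1=I P2=S  mem[L3]=23
5. P2: load  L7  bus=[BusRd]  L7: P0=I P1=I P2=E  mem[L7]=80
6. P0: store L3 := 22  bus=[BusUpgr]  L3: P0=M P1=I P2=I  mem[L3]=23
7. P1: load  L2  bus=[BusRd]  L2: P0=I P1=E P2=I  mem[L2]=40
8. P0: load  L1  bus=[BusRd,Flush]  L1: P0=S P1=S P2=I  mem[L1]=30
9. P1: store L7 := 78  bus=[BusRdX]  L7: P0=I P1=M P2=I  mem[L7]=80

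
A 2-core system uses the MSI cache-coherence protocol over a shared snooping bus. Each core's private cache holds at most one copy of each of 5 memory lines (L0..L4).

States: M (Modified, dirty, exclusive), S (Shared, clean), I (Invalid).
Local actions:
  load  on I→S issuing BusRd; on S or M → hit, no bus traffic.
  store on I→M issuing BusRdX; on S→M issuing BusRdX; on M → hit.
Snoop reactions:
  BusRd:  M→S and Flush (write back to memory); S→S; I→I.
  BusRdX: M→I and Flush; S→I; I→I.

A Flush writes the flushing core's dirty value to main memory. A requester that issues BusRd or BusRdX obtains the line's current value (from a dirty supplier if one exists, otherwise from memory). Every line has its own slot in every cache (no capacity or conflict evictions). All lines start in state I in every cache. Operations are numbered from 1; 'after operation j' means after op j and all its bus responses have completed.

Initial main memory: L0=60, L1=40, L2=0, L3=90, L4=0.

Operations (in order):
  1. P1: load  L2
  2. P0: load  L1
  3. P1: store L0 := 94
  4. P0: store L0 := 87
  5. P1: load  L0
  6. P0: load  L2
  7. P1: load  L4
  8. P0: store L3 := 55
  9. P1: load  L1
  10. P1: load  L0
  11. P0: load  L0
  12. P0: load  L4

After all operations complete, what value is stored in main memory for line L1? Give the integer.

memory[L1] = 40

[1] P1: load  L2 | P0:I, P1:S(0) | bus: BusRd
[2] P0: load  L1 | P0:S(40), P1:I | bus: BusRd
[3] P1: store L0 := 94 | P0:I, P1:M(94) | bus: BusRdX
[4] P0: store L0 := 87 | P0:M(87), P1:I | bus: BusRdX,Flush
[5] P1: load  L0 | P0:S(87), P1:S(87) | bus: BusRd,Flush
[6] P0: load  L2 | P0:S(0), P1:S(0) | bus: BusRd
[7] P1: load  L4 | P0:I, P1:S(0) | bus: BusRd
[8] P0: store L3 := 55 | P0:M(55), P1:I | bus: BusRdX
[9] P1: load  L1 | P0:S(40), P1:S(40) | bus: BusRd
[10] P1: load  L0 | P0:S(87), P1:S(87) | bus: none
[11] P0: load  L0 | P0:S(87), P1:S(87) | bus: none
[12] P0: load  L4 | P0:S(0), P1:S(0) | bus: BusRd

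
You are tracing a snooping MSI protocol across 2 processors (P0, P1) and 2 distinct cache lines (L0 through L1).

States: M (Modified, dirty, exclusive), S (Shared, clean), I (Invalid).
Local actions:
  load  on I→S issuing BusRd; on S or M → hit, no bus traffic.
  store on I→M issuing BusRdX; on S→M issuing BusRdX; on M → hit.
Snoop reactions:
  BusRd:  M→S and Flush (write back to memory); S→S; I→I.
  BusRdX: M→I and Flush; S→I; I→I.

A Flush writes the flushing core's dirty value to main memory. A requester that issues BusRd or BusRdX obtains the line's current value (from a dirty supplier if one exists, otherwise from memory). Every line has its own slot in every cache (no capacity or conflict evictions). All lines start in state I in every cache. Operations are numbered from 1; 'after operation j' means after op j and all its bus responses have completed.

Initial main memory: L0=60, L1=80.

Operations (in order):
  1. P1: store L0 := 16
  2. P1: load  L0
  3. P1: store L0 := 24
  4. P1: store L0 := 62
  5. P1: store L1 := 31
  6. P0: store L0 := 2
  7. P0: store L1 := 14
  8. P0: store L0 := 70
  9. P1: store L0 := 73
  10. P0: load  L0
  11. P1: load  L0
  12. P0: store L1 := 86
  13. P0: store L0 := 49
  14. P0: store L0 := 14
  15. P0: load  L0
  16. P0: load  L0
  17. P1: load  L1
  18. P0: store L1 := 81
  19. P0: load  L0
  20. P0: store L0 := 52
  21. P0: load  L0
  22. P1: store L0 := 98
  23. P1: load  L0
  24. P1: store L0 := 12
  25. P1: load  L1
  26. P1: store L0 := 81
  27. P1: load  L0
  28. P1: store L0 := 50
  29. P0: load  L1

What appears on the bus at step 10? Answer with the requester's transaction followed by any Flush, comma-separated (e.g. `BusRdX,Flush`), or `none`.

bus = BusRd,Flush

  op1 P1: store L0 := 16 → I/M on L0; bus BusRdX; mem=60
  op2 P1: load  L0 → I/M on L0; bus (none); mem=60
  op3 P1: store L0 := 24 → I/M on L0; bus (none); mem=60
  op4 P1: store L0 := 62 → I/M on L0; bus (none); mem=60
  op5 P1: store L1 := 31 → I/M on L1; bus BusRdX; mem=80
  op6 P0: store L0 := 2 → M/I on L0; bus BusRdX Flush; mem=62
  op7 P0: store L1 := 14 → M/I on L1; bus BusRdX Flush; mem=31
  op8 P0: store L0 := 70 → M/I on L0; bus (none); mem=62
  op9 P1: store L0 := 73 → I/M on L0; bus BusRdX Flush; mem=70
  op10 P0: load  L0 → S/S on L0; bus BusRd Flush; mem=73
  op11 P1: load  L0 → S/S on L0; bus (none); mem=73
  op12 P0: store L1 := 86 → M/I on L1; bus (none); mem=31
  op13 P0: store L0 := 49 → M/I on L0; bus BusRdX; mem=73
  op14 P0: store L0 := 14 → M/I on L0; bus (none); mem=73
  op15 P0: load  L0 → M/I on L0; bus (none); mem=73
  op16 P0: load  L0 → M/I on L0; bus (none); mem=73
  op17 P1: load  L1 → S/S on L1; bus BusRd Flush; mem=86
  op18 P0: store L1 := 81 → M/I on L1; bus BusRdX; mem=86
  op19 P0: load  L0 → M/I on L0; bus (none); mem=73
  op20 P0: store L0 := 52 → M/I on L0; bus (none); mem=73
  op21 P0: load  L0 → M/I on L0; bus (none); mem=73
  op22 P1: store L0 := 98 → I/M on L0; bus BusRdX Flush; mem=52
  op23 P1: load  L0 → I/M on L0; bus (none); mem=52
  op24 P1: store L0 := 12 → I/M on L0; bus (none); mem=52
  op25 P1: load  L1 → S/S on L1; bus BusRd Flush; mem=81
  op26 P1: store L0 := 81 → I/M on L0; bus (none); mem=52
  op27 P1: load  L0 → I/M on L0; bus (none); mem=52
  op28 P1: store L0 := 50 → I/M on L0; bus (none); mem=52
  op29 P0: load  L1 → S/S on L1; bus (none); mem=81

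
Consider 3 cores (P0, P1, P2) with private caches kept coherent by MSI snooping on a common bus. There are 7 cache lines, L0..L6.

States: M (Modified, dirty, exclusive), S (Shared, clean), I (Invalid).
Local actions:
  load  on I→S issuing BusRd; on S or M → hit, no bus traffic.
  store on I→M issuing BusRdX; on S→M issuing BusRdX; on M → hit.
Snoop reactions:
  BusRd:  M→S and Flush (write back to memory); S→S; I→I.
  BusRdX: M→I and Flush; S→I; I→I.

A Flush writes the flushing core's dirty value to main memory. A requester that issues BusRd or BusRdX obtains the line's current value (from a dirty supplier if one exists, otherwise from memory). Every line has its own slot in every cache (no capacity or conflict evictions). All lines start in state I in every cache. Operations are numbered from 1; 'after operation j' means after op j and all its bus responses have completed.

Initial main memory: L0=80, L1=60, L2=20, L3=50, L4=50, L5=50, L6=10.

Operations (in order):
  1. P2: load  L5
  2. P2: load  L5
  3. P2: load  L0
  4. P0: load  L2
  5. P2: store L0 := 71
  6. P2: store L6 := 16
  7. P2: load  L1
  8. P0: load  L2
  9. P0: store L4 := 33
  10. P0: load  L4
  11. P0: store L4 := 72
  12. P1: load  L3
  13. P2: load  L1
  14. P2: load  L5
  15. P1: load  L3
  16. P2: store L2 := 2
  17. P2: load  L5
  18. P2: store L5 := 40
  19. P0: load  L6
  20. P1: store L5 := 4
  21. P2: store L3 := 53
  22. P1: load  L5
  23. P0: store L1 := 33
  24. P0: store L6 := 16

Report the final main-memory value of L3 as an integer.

memory[L3] = 50

[1] P2: load  L5 | P0:I, P1:I, P2:S(50) | bus: BusRd
[2] P2: load  L5 | P0:I, P1:I, P2:S(50) | bus: none
[3] P2: load  L0 | P0:I, P1:I, P2:S(80) | bus: BusRd
[4] P0: load  L2 | P0:S(20), P1:I, P2:I | bus: BusRd
[5] P2: store L0 := 71 | P0:I, P1:I, P2:M(71) | bus: BusRdX
[6] P2: store L6 := 16 | P0:I, P1:I, P2:M(16) | bus: BusRdX
[7] P2: load  L1 | P0:I, P1:I, P2:S(60) | bus: BusRd
[8] P0: load  L2 | P0:S(20), P1:I, P2:I | bus: none
[9] P0: store L4 := 33 | P0:M(33), P1:I, P2:I | bus: BusRdX
[10] P0: load  L4 | P0:M(33), P1:I, P2:I | bus: none
[11] P0: store L4 := 72 | P0:M(72), P1:I, P2:I | bus: none
[12] P1: load  L3 | P0:I, P1:S(50), P2:I | bus: BusRd
[13] P2: load  L1 | P0:I, P1:I, P2:S(60) | bus: none
[14] P2: load  L5 | P0:I, P1:I, P2:S(50) | bus: none
[15] P1: load  L3 | P0:I, P1:S(50), P2:I | bus: none
[16] P2: store L2 := 2 | P0:I, P1:I, P2:M(2) | bus: BusRdX
[17] P2: load  L5 | P0:I, P1:I, P2:S(50) | bus: none
[18] P2: store L5 := 40 | P0:I, P1:I, P2:M(40) | bus: BusRdX
[19] P0: load  L6 | P0:S(16), P1:I, P2:S(16) | bus: BusRd,Flush
[20] P1: store L5 := 4 | P0:I, P1:M(4), P2:I | bus: BusRdX,Flush
[21] P2: store L3 := 53 | P0:I, P1:I, P2:M(53) | bus: BusRdX
[22] P1: load  L5 | P0:I, P1:M(4), P2:I | bus: none
[23] P0: store L1 := 33 | P0:M(33), P1:I, P2:I | bus: BusRdX
[24] P0: store L6 := 16 | P0:M(16), P1:I, P2:I | bus: BusRdX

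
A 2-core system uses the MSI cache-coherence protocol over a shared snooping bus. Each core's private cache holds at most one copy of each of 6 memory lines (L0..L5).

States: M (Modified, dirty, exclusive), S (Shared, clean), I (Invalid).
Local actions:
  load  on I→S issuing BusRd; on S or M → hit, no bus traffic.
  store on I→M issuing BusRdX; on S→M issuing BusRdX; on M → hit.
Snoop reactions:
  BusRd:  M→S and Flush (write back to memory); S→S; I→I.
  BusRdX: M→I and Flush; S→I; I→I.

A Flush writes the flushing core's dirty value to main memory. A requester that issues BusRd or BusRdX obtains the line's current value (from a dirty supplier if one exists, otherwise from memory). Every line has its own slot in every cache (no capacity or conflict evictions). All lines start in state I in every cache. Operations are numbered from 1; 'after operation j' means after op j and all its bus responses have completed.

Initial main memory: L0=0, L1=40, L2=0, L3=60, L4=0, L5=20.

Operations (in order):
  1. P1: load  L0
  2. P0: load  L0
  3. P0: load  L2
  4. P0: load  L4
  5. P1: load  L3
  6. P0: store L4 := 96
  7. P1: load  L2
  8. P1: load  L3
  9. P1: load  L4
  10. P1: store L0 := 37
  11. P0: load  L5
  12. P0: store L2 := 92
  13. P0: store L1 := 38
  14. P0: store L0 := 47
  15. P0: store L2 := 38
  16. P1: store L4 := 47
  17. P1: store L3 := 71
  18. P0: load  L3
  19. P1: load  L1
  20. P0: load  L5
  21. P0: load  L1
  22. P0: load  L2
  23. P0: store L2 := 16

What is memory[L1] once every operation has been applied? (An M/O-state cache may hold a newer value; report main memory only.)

memory[L1] = 38

[1] P1: load  L0 | P0:I, P1:S(0) | bus: BusRd
[2] P0: load  L0 | P0:S(0), P1:S(0) | bus: BusRd
[3] P0: load  L2 | P0:S(0), P1:I | bus: BusRd
[4] P0: load  L4 | P0:S(0), P1:I | bus: BusRd
[5] P1: load  L3 | P0:I, P1:S(60) | bus: BusRd
[6] P0: store L4 := 96 | P0:M(96), P1:I | bus: BusRdX
[7] P1: load  L2 | P0:S(0), P1:S(0) | bus: BusRd
[8] P1: load  L3 | P0:I, P1:S(60) | bus: none
[9] P1: load  L4 | P0:S(96), P1:S(96) | bus: BusRd,Flush
[10] P1: store L0 := 37 | P0:I, P1:M(37) | bus: BusRdX
[11] P0: load  L5 | P0:S(20), P1:I | bus: BusRd
[12] P0: store L2 := 92 | P0:M(92), P1:I | bus: BusRdX
[13] P0: store L1 := 38 | P0:M(38), P1:I | bus: BusRdX
[14] P0: store L0 := 47 | P0:M(47), P1:I | bus: BusRdX,Flush
[15] P0: store L2 := 38 | P0:M(38), P1:I | bus: none
[16] P1: store L4 := 47 | P0:I, P1:M(47) | bus: BusRdX
[17] P1: store L3 := 71 | P0:I, P1:M(71) | bus: BusRdX
[18] P0: load  L3 | P0:S(71), P1:S(71) | bus: BusRd,Flush
[19] P1: load  L1 | P0:S(38), P1:S(38) | bus: BusRd,Flush
[20] P0: load  L5 | P0:S(20), P1:I | bus: none
[21] P0: load  L1 | P0:S(38), P1:S(38) | bus: none
[22] P0: load  L2 | P0:M(38), P1:I | bus: none
[23] P0: store L2 := 16 | P0:M(16), P1:I | bus: none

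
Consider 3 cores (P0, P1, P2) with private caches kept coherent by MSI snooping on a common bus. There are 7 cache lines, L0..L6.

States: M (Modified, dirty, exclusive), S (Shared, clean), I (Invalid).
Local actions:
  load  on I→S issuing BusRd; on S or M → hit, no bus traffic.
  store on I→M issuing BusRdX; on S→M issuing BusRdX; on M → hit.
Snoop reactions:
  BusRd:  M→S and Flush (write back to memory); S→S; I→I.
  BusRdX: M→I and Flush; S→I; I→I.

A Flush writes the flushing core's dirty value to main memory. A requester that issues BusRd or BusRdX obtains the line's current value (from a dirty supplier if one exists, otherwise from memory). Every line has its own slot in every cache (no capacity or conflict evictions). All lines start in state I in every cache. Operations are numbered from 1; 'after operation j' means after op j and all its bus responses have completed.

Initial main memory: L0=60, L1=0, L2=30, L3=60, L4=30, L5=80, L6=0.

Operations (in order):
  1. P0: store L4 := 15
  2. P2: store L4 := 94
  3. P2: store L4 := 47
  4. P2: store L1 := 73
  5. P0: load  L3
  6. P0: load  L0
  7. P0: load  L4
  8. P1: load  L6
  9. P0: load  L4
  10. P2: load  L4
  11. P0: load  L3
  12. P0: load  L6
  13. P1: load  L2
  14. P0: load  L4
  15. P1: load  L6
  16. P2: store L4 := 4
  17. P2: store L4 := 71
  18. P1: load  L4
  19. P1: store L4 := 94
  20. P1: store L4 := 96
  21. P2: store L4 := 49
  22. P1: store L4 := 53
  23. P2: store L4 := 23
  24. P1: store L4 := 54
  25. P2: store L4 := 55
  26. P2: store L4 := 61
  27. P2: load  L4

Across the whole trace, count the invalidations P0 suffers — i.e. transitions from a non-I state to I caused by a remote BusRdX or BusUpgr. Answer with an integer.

[1] P0: store L4 := 15 | P0:M(15), P1:I, P2:I | bus: BusRdX
[2] P2: store L4 := 94 | P0:I, P1:I, P2:M(94) | bus: BusRdX,Flush
[3] P2: store L4 := 47 | P0:I, P1:I, P2:M(47) | bus: none
[4] P2: store L1 := 73 | P0:I, P1:I, P2:M(73) | bus: BusRdX
[5] P0: load  L3 | P0:S(60), P1:I, P2:I | bus: BusRd
[6] P0: load  L0 | P0:S(60), P1:I, P2:I | bus: BusRd
[7] P0: load  L4 | P0:S(47), P1:I, P2:S(47) | bus: BusRd,Flush
[8] P1: load  L6 | P0:I, P1:S(0), P2:I | bus: BusRd
[9] P0: load  L4 | P0:S(47), P1:I, P2:S(47) | bus: none
[10] P2: load  L4 | P0:S(47), P1:I, P2:S(47) | bus: none
[11] P0: load  L3 | P0:S(60), P1:I, P2:I | bus: none
[12] P0: load  L6 | P0:S(0), P1:S(0), P2:I | bus: BusRd
[13] P1: load  L2 | P0:I, P1:S(30), P2:I | bus: BusRd
[14] P0: load  L4 | P0:S(47), P1:I, P2:S(47) | bus: none
[15] P1: load  L6 | P0:S(0), P1:S(0), P2:I | bus: none
[16] P2: store L4 := 4 | P0:I, P1:I, P2:M(4) | bus: BusRdX
[17] P2: store L4 := 71 | P0:I, P1:I, P2:M(71) | bus: none
[18] P1: load  L4 | P0:I, P1:S(71), P2:S(71) | bus: BusRd,Flush
[19] P1: store L4 := 94 | P0:I, P1:M(94), P2:I | bus: BusRdX
[20] P1: store L4 := 96 | P0:I, P1:M(96), P2:I | bus: none
[21] P2: store L4 := 49 | P0:I, P1:I, P2:M(49) | bus: BusRdX,Flush
[22] P1: store L4 := 53 | P0:I, P1:M(53), P2:I | bus: BusRdX,Flush
[23] P2: store L4 := 23 | P0:I, P1:I, P2:M(23) | bus: BusRdX,Flush
[24] P1: store L4 := 54 | P0:I, P1:M(54), P2:I | bus: BusRdX,Flush
[25] P2: store L4 := 55 | P0:I, P1:I, P2:M(55) | bus: BusRdX,Flush
[26] P2: store L4 := 61 | P0:I, P1:I, P2:M(61) | bus: none
[27] P2: load  L4 | P0:I, P1:I, P2:M(61) | bus: none

invalidations = 2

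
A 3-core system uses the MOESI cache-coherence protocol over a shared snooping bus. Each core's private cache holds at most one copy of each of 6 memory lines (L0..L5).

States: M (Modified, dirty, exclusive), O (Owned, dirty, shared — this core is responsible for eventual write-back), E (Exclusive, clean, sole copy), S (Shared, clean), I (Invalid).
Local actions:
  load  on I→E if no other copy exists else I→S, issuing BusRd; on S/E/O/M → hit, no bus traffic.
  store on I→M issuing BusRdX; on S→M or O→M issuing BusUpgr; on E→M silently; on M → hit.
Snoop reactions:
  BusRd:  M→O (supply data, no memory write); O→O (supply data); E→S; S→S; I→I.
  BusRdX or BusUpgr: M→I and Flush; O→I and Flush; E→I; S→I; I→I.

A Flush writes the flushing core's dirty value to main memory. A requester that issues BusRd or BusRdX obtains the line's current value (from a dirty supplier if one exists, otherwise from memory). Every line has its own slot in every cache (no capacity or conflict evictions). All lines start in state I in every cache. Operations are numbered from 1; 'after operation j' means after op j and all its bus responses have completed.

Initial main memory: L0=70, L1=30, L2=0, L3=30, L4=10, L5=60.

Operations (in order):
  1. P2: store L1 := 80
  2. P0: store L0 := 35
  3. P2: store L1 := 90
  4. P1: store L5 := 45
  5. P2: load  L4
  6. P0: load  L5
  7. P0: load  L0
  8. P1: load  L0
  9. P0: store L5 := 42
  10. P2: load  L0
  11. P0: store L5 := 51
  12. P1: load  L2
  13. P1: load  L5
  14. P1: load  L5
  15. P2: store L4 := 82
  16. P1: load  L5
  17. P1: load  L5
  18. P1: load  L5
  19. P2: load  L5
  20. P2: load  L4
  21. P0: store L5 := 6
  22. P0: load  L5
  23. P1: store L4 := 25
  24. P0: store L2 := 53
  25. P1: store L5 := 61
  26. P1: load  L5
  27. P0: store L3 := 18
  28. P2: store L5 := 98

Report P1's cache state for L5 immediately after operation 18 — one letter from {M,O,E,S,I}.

  op1 P2: store L1 := 80 → I/I/M on L1; bus BusRdX; mem=30
  op2 P0: store L0 := 35 → M/I/I on L0; bus BusRdX; mem=70
  op3 P2: store L1 := 90 → I/I/M on L1; bus (none); mem=30
  op4 P1: store L5 := 45 → I/M/I on L5; bus BusRdX; mem=60
  op5 P2: load  L4 → I/I/E on L4; bus BusRd; mem=10
  op6 P0: load  L5 → S/O/I on L5; bus BusRd; mem=60
  op7 P0: load  L0 → M/I/I on L0; bus (none); mem=70
  op8 P1: load  L0 → O/S/I on L0; bus BusRd; mem=70
  op9 P0: store L5 := 42 → M/I/I on L5; bus BusUpgr Flush; mem=45
  op10 P2: load  L0 → O/S/S on L0; bus BusRd; mem=70
  op11 P0: store L5 := 51 → M/I/I on L5; bus (none); mem=45
  op12 P1: load  L2 → I/E/I on L2; bus BusRd; mem=0
  op13 P1: load  L5 → O/S/I on L5; bus BusRd; mem=45
  op14 P1: load  L5 → O/S/I on L5; bus (none); mem=45
  op15 P2: store L4 := 82 → I/I/M on L4; bus (none); mem=10
  op16 P1: load  L5 → O/S/I on L5; bus (none); mem=45
  op17 P1: load  L5 → O/S/I on L5; bus (none); mem=45
  op18 P1: load  L5 → O/S/I on L5; bus (none); mem=45
  op19 P2: load  L5 → O/S/S on L5; bus BusRd; mem=45
  op20 P2: load  L4 → I/I/M on L4; bus (none); mem=10
  op21 P0: store L5 := 6 → M/I/I on L5; bus BusUpgr; mem=45
  op22 P0: load  L5 → M/I/I on L5; bus (none); mem=45
  op23 P1: store L4 := 25 → I/M/I on L4; bus BusRdX Flush; mem=82
  op24 P0: store L2 := 53 → M/I/I on L2; bus BusRdX; mem=0
  op25 P1: store L5 := 61 → I/M/I on L5; bus BusRdX Flush; mem=6
  op26 P1: load  L5 → I/M/I on L5; bus (none); mem=6
  op27 P0: store L3 := 18 → M/I/I on L3; bus BusRdX; mem=30
  op28 P2: store L5 := 98 → I/I/M on L5; bus BusRdX Flush; mem=61

state = S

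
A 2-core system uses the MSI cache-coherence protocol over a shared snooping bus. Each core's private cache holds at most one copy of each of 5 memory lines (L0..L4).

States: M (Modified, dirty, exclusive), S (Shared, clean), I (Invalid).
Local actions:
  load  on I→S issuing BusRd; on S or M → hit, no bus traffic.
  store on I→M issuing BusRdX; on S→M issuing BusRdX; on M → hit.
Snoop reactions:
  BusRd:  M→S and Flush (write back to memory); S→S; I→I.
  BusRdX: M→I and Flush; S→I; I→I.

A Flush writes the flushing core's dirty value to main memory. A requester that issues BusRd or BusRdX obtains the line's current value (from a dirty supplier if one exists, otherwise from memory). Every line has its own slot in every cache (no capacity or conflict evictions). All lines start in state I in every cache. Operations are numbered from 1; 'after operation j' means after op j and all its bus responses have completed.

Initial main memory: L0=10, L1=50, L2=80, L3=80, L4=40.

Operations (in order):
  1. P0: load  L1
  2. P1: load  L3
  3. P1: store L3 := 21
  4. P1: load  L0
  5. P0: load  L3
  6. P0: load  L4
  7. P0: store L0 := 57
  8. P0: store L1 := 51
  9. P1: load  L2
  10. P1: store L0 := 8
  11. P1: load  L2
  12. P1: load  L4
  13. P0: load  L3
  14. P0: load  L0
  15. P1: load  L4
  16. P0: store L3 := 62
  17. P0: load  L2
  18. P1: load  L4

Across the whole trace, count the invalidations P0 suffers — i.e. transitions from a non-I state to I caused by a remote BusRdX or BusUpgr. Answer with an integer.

step 1: P0: load  L1  ⟶  SI  (L1)  txn=BusRd  M[L1]=50
step 2: P1: load  L3  ⟶  IS  (L3)  txn=BusRd  M[L3]=80
step 3: P1: store L3 := 21  ⟶  IM  (L3)  txn=BusRdX  M[L3]=80
step 4: P1: load  L0  ⟶  IS  (L0)  txn=BusRd  M[L0]=10
step 5: P0: load  L3  ⟶  SS  (L3)  txn=BusRd+Flush  M[L3]=21
step 6: P0: load  L4  ⟶  SI  (L4)  txn=BusRd  M[L4]=40
step 7: P0: store L0 := 57  ⟶  MI  (L0)  txn=BusRdX  M[L0]=10
step 8: P0: store L1 := 51  ⟶  MI  (L1)  txn=BusRdX  M[L1]=50
step 9: P1: load  L2  ⟶  IS  (L2)  txn=BusRd  M[L2]=80
step 10: P1: store L0 := 8  ⟶  IM  (L0)  txn=BusRdX+Flush  M[L0]=57
step 11: P1: load  L2  ⟶  IS  (L2)  txn=∅  M[L2]=80
step 12: P1: load  L4  ⟶  SS  (L4)  txn=BusRd  M[L4]=40
step 13: P0: load  L3  ⟶  SS  (L3)  txn=∅  M[L3]=21
step 14: P0: load  L0  ⟶  SS  (L0)  txn=BusRd+Flush  M[L0]=8
step 15: P1: load  L4  ⟶  SS  (L4)  txn=∅  M[L4]=40
step 16: P0: store L3 := 62  ⟶  MI  (L3)  txn=BusRdX  M[L3]=21
step 17: P0: load  L2  ⟶  SS  (L2)  txn=BusRd  M[L2]=80
step 18: P1: load  L4  ⟶  SS  (L4)  txn=∅  M[L4]=40

invalidations = 1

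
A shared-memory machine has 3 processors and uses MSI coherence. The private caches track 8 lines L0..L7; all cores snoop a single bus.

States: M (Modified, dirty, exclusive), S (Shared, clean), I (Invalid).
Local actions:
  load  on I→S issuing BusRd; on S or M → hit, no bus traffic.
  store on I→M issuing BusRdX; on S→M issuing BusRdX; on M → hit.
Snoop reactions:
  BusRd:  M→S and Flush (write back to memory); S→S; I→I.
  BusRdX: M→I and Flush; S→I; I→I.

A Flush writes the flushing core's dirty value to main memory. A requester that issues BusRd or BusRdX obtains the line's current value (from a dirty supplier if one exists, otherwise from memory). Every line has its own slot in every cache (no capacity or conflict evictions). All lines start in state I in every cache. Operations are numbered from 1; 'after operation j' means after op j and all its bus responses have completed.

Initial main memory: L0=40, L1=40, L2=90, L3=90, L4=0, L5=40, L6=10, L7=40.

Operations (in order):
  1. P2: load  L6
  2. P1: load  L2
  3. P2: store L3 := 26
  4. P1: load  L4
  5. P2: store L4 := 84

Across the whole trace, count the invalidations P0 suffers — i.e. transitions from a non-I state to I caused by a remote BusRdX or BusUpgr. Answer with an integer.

step 1: P2: load  L6  ⟶  IIS  (L6)  txn=BusRd  M[L6]=10
step 2: P1: load  L2  ⟶  ISI  (L2)  txn=BusRd  M[L2]=90
step 3: P2: store L3 := 26  ⟶  IIM  (L3)  txn=BusRdX  M[L3]=90
step 4: P1: load  L4  ⟶  ISI  (L4)  txn=BusRd  M[L4]=0
step 5: P2: store L4 := 84  ⟶  IIM  (L4)  txn=BusRdX  M[L4]=0

invalidations = 0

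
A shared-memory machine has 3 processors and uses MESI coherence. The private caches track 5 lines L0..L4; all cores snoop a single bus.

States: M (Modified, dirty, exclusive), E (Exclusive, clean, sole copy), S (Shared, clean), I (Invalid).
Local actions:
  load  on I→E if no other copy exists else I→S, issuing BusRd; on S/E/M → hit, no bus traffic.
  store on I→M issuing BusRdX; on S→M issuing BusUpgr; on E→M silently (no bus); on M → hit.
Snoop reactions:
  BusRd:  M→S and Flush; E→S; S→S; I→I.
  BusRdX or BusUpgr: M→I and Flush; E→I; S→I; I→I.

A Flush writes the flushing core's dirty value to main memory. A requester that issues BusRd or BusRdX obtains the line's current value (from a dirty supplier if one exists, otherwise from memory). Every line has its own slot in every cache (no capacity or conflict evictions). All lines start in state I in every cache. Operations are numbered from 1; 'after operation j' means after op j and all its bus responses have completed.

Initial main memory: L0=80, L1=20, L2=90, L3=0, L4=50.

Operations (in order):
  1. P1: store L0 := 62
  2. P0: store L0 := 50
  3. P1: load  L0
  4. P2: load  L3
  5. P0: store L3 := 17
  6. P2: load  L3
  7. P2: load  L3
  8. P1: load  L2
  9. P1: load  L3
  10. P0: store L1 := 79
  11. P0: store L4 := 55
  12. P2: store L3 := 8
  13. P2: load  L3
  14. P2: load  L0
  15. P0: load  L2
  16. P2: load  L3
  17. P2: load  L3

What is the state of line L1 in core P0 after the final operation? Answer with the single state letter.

state = M

1. P1: store L0 := 62  bus=[BusRdX]  L0: P0=I P1=M P2=I  mem[L0]=80
2. P0: store L0 := 50  bus=[BusRdX,Flush]  L0: P0=M P1=I P2=I  mem[L0]=62
3. P1: load  L0  bus=[BusRd,Flush]  L0: P0=S P1=S P2=I  mem[L0]=50
4. P2: load  L3  bus=[BusRd]  L3: P0=I P1=I P2=E  mem[L3]=0
5. P0: store L3 := 17  bus=[BusRdX]  L3: P0=M P1=I P2=I  mem[L3]=0
6. P2: load  L3  bus=[BusRd,Flush]  L3: P0=S P1=I P2=S  mem[L3]=17
7. P2: load  L3  bus=[-]  L3: P0=S P1=I P2=S  mem[L3]=17
8. P1: load  L2  bus=[BusRd]  L2: P0=I P1=E P2=I  mem[L2]=90
9. P1: load  L3  bus=[BusRd]  L3: P0=S P1=S P2=S  mem[L3]=17
10. P0: store L1 := 79  bus=[BusRdX]  L1: P0=M P1=I P2=I  mem[L1]=20
11. P0: store L4 := 55  bus=[BusRdX]  L4: P0=M P1=I P2=I  mem[L4]=50
12. P2: store L3 := 8  bus=[BusUpgr]  L3: P0=I P1=I P2=M  mem[L3]=17
13. P2: load  L3  bus=[-]  L3: P0=I P1=I P2=M  mem[L3]=17
14. P2: load  L0  bus=[BusRd]  L0: P0=S P1=S P2=S  mem[L0]=50
15. P0: load  L2  bus=[BusRd]  L2: P0=S P1=S P2=I  mem[L2]=90
16. P2: load  L3  bus=[-]  L3: P0=I P1=I P2=M  mem[L3]=17
17. P2: load  L3  bus=[-]  L3: P0=I P1=I P2=M  mem[L3]=17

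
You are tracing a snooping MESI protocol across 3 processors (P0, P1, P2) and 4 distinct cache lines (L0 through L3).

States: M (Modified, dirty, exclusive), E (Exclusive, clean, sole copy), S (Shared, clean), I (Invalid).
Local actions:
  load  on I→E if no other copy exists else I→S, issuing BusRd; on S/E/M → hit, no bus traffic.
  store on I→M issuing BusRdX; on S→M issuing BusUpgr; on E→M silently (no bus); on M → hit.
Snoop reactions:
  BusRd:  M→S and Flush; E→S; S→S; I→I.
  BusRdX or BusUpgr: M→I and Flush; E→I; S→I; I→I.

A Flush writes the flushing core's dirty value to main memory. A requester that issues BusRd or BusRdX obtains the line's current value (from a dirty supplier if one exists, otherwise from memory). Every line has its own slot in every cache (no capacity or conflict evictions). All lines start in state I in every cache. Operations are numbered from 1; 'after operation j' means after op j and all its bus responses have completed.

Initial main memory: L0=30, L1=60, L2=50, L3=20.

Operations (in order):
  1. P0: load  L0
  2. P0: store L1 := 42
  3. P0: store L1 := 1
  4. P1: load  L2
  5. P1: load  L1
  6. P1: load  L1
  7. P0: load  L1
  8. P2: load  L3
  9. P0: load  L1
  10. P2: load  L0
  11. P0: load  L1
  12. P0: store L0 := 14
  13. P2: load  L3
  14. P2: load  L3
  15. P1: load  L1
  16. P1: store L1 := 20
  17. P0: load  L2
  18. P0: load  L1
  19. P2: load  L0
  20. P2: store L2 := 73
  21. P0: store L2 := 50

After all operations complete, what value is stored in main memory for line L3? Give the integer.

memory[L3] = 20

1. P0: load  L0  bus=[BusRd]  L0: P0=E P1=I P2=I  mem[L0]=30
2. P0: store L1 := 42  bus=[BusRdX]  L1: P0=M P1=I P2=I  mem[L1]=60
3. P0: store L1 := 1  bus=[-]  L1: P0=M P1=I P2=I  mem[L1]=60
4. P1: load  L2  bus=[BusRd]  L2: P0=I P1=E P2=I  mem[L2]=50
5. P1: load  L1  bus=[BusRd,Flush]  L1: P0=S P1=S P2=I  mem[L1]=1
6. P1: load  L1  bus=[-]  L1: P0=S P1=S P2=I  mem[L1]=1
7. P0: load  L1  bus=[-]  L1: P0=S P1=S P2=I  mem[L1]=1
8. P2: load  L3  bus=[BusRd]  L3: P0=I P1=I P2=E  mem[L3]=20
9. P0: load  L1  bus=[-]  L1: P0=S P1=S P2=I  mem[L1]=1
10. P2: load  L0  bus=[BusRd]  L0: P0=S P1=I P2=S  mem[L0]=30
11. P0: load  L1  bus=[-]  L1: P0=S P1=S P2=I  mem[L1]=1
12. P0: store L0 := 14  bus=[BusUpgr]  L0: P0=M P1=I P2=I  mem[L0]=30
13. P2: load  L3  bus=[-]  L3: P0=I P1=I P2=E  mem[L3]=20
14. P2: load  L3  bus=[-]  L3: P0=I P1=I P2=E  mem[L3]=20
15. P1: load  L1  bus=[-]  L1: P0=S P1=S P2=I  mem[L1]=1
16. P1: store L1 := 20  bus=[BusUpgr]  L1: P0=I P1=M P2=I  mem[L1]=1
17. P0: load  L2  bus=[BusRd]  L2: P0=S P1=S P2=I  mem[L2]=50
18. P0: load  L1  bus=[BusRd,Flush]  L1: P0=S P1=S P2=I  mem[L1]=20
19. P2: load  L0  bus=[BusRd,Flush]  L0: P0=S P1=I P2=S  mem[L0]=14
20. P2: store L2 := 73  bus=[BusRdX]  L2: P0=I P1=I P2=M  mem[L2]=50
21. P0: store L2 := 50  bus=[BusRdX,Flush]  L2: P0=M P1=I P2=I  mem[L2]=73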